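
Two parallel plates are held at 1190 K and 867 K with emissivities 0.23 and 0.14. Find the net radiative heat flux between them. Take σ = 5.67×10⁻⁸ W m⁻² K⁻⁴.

For two large parallel gray plates, q = σ(T₁⁴ − T₂⁴) / (1/ε₁ + 1/ε₂ − 1).
1/ε₁ + 1/ε₂ − 1 = 1/0.23 + 1/0.14 − 1 = 10.49.
T₁⁴ − T₂⁴ = 2.01×10^12 − 5.65×10^11 = 1.44×10^12 K⁴.
q = 5.67×10⁻⁸ × 1.44×10^12 / 10.49 = 7780 W/m².

q ≈ 7780 W/m²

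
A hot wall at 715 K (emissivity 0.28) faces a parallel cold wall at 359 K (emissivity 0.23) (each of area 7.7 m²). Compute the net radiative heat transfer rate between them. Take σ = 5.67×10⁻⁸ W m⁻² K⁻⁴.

Q ≈ 15400 W

For two large parallel gray plates, q = σ(T₁⁴ − T₂⁴) / (1/ε₁ + 1/ε₂ − 1).
1/ε₁ + 1/ε₂ − 1 = 1/0.28 + 1/0.23 − 1 = 6.919.
T₁⁴ − T₂⁴ = 2.61×10^11 − 1.66×10^10 = 2.45×10^11 K⁴.
q = 5.67×10⁻⁸ × 2.45×10^11 / 6.919 = 2010 W/m².
Q = q·A = 2010 × 7.7 = 15400 W.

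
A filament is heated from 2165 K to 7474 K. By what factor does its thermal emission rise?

ratio ≈ 142

P ∝ T⁴, so the ratio is (7474/2165)⁴ = (3.452)⁴ = 142.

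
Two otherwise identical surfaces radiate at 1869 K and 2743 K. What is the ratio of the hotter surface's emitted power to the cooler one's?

ratio ≈ 4.64

P ∝ T⁴, so the ratio is (2743/1869)⁴ = (1.468)⁴ = 4.64.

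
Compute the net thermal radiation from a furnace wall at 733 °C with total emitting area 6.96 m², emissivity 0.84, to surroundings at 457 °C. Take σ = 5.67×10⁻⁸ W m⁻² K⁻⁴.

Q ≈ 2.45×10^5 W

Convert: 733 °C = 1006 K; 457 °C = 730 K.
Q = εσA(T⁴ − T_s⁴). T⁴ − T_s⁴ = (1006)⁴ − (730)⁴ = 1.02×10^12 − 2.84×10^11 = 7.40×10^11 K⁴.
Q = 0.84 × 5.67×10⁻⁸ × 6.96 × 7.40×10^11 = 2.45×10^5 W.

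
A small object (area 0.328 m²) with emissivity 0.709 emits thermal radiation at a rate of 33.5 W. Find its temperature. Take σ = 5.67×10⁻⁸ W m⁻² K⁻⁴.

T ≈ 225 K

From P = εσAT⁴, T = (P / εσA)^(1/4) = (33.5 / (0.709 × 5.67×10⁻⁸ × 0.328))^(1/4).
T = (2.54×10^9)^(1/4) = 225 K.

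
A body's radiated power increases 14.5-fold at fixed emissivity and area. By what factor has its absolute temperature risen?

factor ≈ 1.95

P ∝ T⁴ ⇒ T ∝ P^(1/4), so T scales by (14.5)^(1/4) = 1.95.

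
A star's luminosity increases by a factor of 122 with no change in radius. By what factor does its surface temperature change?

factor ≈ 3.32

P ∝ T⁴ ⇒ T ∝ P^(1/4), so T scales by (122)^(1/4) = 3.32.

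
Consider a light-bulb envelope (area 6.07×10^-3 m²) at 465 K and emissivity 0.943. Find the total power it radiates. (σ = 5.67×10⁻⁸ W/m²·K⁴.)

Stefan–Boltzmann: P = εσAT⁴ = 0.943 × 5.67×10⁻⁸ × 6.07×10^-3 × (465)⁴ = 0.943 × 5.67×10⁻⁸ × 6.07×10^-3 × 4.68×10^10.
P = 15.2 W.

P ≈ 15.2 W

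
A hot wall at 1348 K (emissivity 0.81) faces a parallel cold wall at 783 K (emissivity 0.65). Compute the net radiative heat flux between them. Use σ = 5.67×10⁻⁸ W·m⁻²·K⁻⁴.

For two large parallel gray plates, q = σ(T₁⁴ − T₂⁴) / (1/ε₁ + 1/ε₂ − 1).
1/ε₁ + 1/ε₂ − 1 = 1/0.81 + 1/0.65 − 1 = 1.773.
T₁⁴ − T₂⁴ = 3.30×10^12 − 3.76×10^11 = 2.93×10^12 K⁴.
q = 5.67×10⁻⁸ × 2.93×10^12 / 1.773 = 93600 W/m².

q ≈ 93600 W/m²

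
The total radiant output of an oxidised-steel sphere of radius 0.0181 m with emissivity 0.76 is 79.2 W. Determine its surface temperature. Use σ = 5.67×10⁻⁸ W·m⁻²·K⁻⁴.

A = 4πr² = 4π × (0.0181)² = 4.12×10^-3 m².
From P = εσAT⁴, T = (P / εσA)^(1/4) = (79.2 / (0.76 × 5.67×10⁻⁸ × 4.12×10^-3))^(1/4).
T = (4.46×10^11)^(1/4) = 817 K.

T ≈ 817 K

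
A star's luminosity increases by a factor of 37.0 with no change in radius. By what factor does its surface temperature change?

factor ≈ 2.47

P ∝ T⁴ ⇒ T ∝ P^(1/4), so T scales by (37.0)^(1/4) = 2.47.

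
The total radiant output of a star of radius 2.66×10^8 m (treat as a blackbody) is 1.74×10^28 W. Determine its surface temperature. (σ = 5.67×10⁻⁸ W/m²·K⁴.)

T ≈ 24200 K

A = 4πr² = 4π × (2.66×10^8)² = 8.89×10^17 m².
From P = σAT⁴, T = (P / σA)^(1/4) = (1.74×10^28 / (5.67×10⁻⁸ × 8.89×10^17))^(1/4).
T = (3.45×10^17)^(1/4) = 24200 K.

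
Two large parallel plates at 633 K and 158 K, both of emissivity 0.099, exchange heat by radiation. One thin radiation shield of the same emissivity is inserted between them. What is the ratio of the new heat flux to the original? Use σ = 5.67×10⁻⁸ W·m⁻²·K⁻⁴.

With N identical shields there are N+1 = 2 gaps in series, each with the same radiative resistance, so the flux falls to 1/(N+1) of its unshielded value.

ratio ≈ 0.500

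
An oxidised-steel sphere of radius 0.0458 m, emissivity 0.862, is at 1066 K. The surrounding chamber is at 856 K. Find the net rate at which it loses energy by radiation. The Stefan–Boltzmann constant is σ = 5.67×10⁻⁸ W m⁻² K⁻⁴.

Q ≈ 972 W

A = 4πr² = 4π × (0.0458)² = 0.0264 m².
Q = εσA(T⁴ − T_s⁴). T⁴ − T_s⁴ = (1066)⁴ − (856)⁴ = 1.29×10^12 − 5.37×10^11 = 7.54×10^11 K⁴.
Q = 0.862 × 5.67×10⁻⁸ × 0.0264 × 7.54×10^11 = 972 W.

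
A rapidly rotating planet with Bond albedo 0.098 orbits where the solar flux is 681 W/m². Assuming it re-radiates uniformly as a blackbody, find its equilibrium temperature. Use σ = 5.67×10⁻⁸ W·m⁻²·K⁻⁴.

T ≈ 228 K

Power absorbed = (1−a)S·πR²; power emitted = 4πR²σT⁴. Equating and cancelling πR²:
T = ((1−a)S / 4σ)^(1/4) = (614 / (4 × 5.67×10⁻⁸))^(1/4) = (2.71×10^9)^(1/4).
T = 228 K.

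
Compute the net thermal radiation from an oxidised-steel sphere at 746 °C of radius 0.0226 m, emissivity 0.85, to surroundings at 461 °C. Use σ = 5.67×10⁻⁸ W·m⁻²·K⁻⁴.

A = 4πr² = 4π × (0.0226)² = 6.42×10^-3 m².
Convert: 746 °C = 1019 K; 461 °C = 734 K.
Q = εσA(T⁴ − T_s⁴). T⁴ − T_s⁴ = (1019)⁴ − (734)⁴ = 1.08×10^12 − 2.90×10^11 = 7.88×10^11 K⁴.
Q = 0.85 × 5.67×10⁻⁸ × 6.42×10^-3 × 7.88×10^11 = 244 W.

Q ≈ 244 W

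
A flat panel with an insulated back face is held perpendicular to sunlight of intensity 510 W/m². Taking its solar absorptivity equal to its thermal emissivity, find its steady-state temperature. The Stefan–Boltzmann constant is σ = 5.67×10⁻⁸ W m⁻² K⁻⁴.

T ≈ 308 K

Absorbed flux αS = emitted flux εσT⁴ (one radiating face); with α = ε, T = (S/σ)^(1/4).
T = (510 / 5.67×10⁻⁸)^(1/4) = (8.99×10^9)^(1/4).
T = 308 K.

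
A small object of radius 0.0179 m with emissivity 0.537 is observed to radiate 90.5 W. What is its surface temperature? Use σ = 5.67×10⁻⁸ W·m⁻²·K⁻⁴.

A = 4πr² = 4π × (0.0179)² = 4.03×10^-3 m².
From P = εσAT⁴, T = (P / εσA)^(1/4) = (90.5 / (0.537 × 5.67×10⁻⁸ × 4.03×10^-3))^(1/4).
T = (7.38×10^11)^(1/4) = 927 K.

T ≈ 927 K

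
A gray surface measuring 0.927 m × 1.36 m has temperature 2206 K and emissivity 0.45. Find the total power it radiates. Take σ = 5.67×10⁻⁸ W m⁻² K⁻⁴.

P ≈ 7.62×10^5 W

A = 0.927 × 1.36 = 1.26 m².
P = εσAT⁴ = 0.45 × 5.67×10⁻⁸ × 1.26 × (2206)⁴ = 0.45 × 5.67×10⁻⁸ × 1.26 × 2.37×10^13.
P = 7.62×10^5 W.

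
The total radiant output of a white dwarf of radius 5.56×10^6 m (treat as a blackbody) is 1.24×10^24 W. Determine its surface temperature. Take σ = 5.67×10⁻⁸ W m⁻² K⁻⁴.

A = 4πr² = 4π × (5.56×10^6)² = 3.88×10^14 m².
From P = σAT⁴, T = (P / σA)^(1/4) = (1.24×10^24 / (5.67×10⁻⁸ × 3.88×10^14))^(1/4).
T = (5.63×10^16)^(1/4) = 15400 K.

T ≈ 15400 K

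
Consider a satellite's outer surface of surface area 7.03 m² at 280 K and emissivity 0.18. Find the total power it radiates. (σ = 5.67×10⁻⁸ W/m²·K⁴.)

P = εσAT⁴ = 0.18 × 5.67×10⁻⁸ × 7.03 × (280)⁴ = 0.18 × 5.67×10⁻⁸ × 7.03 × 6.15×10^9.
P = 441 W.

P ≈ 441 W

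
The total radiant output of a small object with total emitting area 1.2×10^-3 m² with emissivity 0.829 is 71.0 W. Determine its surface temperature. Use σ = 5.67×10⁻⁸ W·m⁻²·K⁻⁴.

From P = εσAT⁴, T = (P / εσA)^(1/4) = (71.0 / (0.829 × 5.67×10⁻⁸ × 1.20×10^-3))^(1/4).
T = (1.26×10^12)^(1/4) = 1060 K.

T ≈ 1060 K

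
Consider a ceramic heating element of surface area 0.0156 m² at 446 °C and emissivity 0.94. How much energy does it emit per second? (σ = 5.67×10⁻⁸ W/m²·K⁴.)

P ≈ 222 W

446 °C = 719 K.
Stefan–Boltzmann: P = εσAT⁴ = 0.94 × 5.67×10⁻⁸ × 0.0156 × (719)⁴ = 0.94 × 5.67×10⁻⁸ × 0.0156 × 2.67×10^11.
P = 222 W.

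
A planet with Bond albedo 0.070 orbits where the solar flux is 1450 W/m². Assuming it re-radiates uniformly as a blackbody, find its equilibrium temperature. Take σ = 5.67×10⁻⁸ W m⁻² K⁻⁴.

T ≈ 278 K

Power absorbed = (1−a)S·πR²; power emitted = 4πR²σT⁴. Equating and cancelling πR²:
T = ((1−a)S / 4σ)^(1/4) = (1350 / (4 × 5.67×10⁻⁸))^(1/4) = (5.95×10^9)^(1/4).
T = 278 K.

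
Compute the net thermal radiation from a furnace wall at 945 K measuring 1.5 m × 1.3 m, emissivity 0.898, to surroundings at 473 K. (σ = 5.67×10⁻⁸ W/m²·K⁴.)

A = 1.5 × 1.3 = 1.95 m².
Q = εσA(T⁴ − T_s⁴). T⁴ − T_s⁴ = (945)⁴ − (473)⁴ = 7.97×10^11 − 5.01×10^10 = 7.47×10^11 K⁴.
Q = 0.898 × 5.67×10⁻⁸ × 1.95 × 7.47×10^11 = 74200 W.

Q ≈ 74200 W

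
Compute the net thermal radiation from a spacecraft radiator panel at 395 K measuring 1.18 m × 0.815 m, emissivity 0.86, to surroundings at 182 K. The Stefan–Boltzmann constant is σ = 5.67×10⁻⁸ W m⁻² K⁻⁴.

Q ≈ 1090 W

A = 1.18 × 0.815 = 0.962 m².
Q = εσA(T⁴ − T_s⁴). T⁴ − T_s⁴ = (395)⁴ − (182)⁴ = 2.43×10^10 − 1.10×10^9 = 2.32×10^10 K⁴.
Q = 0.86 × 5.67×10⁻⁸ × 0.962 × 2.32×10^10 = 1090 W.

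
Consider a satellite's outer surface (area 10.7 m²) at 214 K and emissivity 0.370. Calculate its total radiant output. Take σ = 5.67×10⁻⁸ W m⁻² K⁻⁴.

P = εσAT⁴ = 0.370 × 5.67×10⁻⁸ × 10.7 × (214)⁴ = 0.370 × 5.67×10⁻⁸ × 10.7 × 2.10×10^9.
P = 471 W.

P ≈ 471 W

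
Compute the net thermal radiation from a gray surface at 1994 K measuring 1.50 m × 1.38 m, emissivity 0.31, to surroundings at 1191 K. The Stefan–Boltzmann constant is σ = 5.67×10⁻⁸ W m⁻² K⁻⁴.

Q ≈ 5.02×10^5 W

A = 1.50 × 1.38 = 2.07 m².
Q = εσA(T⁴ − T_s⁴). T⁴ − T_s⁴ = (1994)⁴ − (1191)⁴ = 1.58×10^13 − 2.01×10^12 = 1.38×10^13 K⁴.
Q = 0.31 × 5.67×10⁻⁸ × 2.07 × 1.38×10^13 = 5.02×10^5 W.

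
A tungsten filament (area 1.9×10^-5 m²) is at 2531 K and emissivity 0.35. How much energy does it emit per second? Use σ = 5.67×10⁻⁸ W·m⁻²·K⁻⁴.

Stefan–Boltzmann: P = εσAT⁴ = 0.35 × 5.67×10⁻⁸ × 1.90×10^-5 × (2531)⁴ = 0.35 × 5.67×10⁻⁸ × 1.90×10^-5 × 4.10×10^13.
P = 15.5 W.

P ≈ 15.5 W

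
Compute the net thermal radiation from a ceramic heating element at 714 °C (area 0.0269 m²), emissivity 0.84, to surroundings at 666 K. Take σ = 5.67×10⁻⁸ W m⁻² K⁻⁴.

Convert: 714 °C = 987 K.
Q = εσA(T⁴ − T_s⁴). T⁴ − T_s⁴ = (987)⁴ − (666)⁴ = 9.49×10^11 − 1.97×10^11 = 7.52×10^11 K⁴.
Q = 0.84 × 5.67×10⁻⁸ × 0.0269 × 7.52×10^11 = 964 W.

Q ≈ 964 W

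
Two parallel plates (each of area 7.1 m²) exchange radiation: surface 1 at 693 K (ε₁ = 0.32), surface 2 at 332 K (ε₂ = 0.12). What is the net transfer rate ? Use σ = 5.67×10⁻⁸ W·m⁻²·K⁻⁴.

For two large parallel gray plates, q = σ(T₁⁴ − T₂⁴) / (1/ε₁ + 1/ε₂ − 1).
1/ε₁ + 1/ε₂ − 1 = 1/0.32 + 1/0.12 − 1 = 10.46.
T₁⁴ − T₂⁴ = 2.31×10^11 − 1.21×10^10 = 2.18×10^11 K⁴.
q = 5.67×10⁻⁸ × 2.18×10^11 / 10.46 = 1180 W/m².
Q = q·A = 1180 × 7.1 = 8410 W.

Q ≈ 8410 W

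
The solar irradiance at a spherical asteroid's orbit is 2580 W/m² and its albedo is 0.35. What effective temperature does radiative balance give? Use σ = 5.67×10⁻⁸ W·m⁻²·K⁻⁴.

Power absorbed = (1−a)S·πR²; power emitted = 4πR²σT⁴. Equating and cancelling πR²:
T = ((1−a)S / 4σ)^(1/4) = (1680 / (4 × 5.67×10⁻⁸))^(1/4) = (7.39×10^9)^(1/4).
T = 293 K.

T ≈ 293 K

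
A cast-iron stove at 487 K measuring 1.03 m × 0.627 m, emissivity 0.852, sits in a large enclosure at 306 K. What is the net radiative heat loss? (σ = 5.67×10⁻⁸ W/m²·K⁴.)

A = 1.03 × 0.627 = 0.646 m².
Q = εσA(T⁴ − T_s⁴). T⁴ − T_s⁴ = (487)⁴ − (306)⁴ = 5.62×10^10 − 8.77×10^9 = 4.75×10^10 K⁴.
Q = 0.852 × 5.67×10⁻⁸ × 0.646 × 4.75×10^10 = 1480 W.

Q ≈ 1480 W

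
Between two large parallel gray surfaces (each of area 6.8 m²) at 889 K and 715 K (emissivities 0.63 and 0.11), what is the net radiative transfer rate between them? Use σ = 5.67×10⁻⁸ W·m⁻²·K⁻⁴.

For two large parallel gray plates, q = σ(T₁⁴ − T₂⁴) / (1/ε₁ + 1/ε₂ − 1).
1/ε₁ + 1/ε₂ − 1 = 1/0.63 + 1/0.11 − 1 = 9.678.
T₁⁴ − T₂⁴ = 6.25×10^11 − 2.61×10^11 = 3.63×10^11 K⁴.
q = 5.67×10⁻⁸ × 3.63×10^11 / 9.678 = 2130 W/m².
Q = q·A = 2130 × 6.8 = 14500 W.

Q ≈ 14500 W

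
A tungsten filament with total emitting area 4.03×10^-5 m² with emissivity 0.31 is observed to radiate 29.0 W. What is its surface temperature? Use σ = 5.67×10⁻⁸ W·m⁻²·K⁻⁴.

T ≈ 2530 K

From P = εσAT⁴, T = (P / εσA)^(1/4) = (29.0 / (0.31 × 5.67×10⁻⁸ × 4.03×10^-5))^(1/4).
T = (4.09×10^13)^(1/4) = 2530 K.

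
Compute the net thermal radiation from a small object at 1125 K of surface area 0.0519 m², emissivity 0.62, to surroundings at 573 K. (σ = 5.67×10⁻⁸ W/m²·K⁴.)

Q ≈ 2730 W

Q = εσA(T⁴ − T_s⁴). T⁴ − T_s⁴ = (1125)⁴ − (573)⁴ = 1.60×10^12 − 1.08×10^11 = 1.49×10^12 K⁴.
Q = 0.62 × 5.67×10⁻⁸ × 0.0519 × 1.49×10^12 = 2730 W.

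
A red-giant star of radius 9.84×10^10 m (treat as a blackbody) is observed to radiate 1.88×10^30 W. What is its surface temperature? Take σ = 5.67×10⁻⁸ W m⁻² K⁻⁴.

T ≈ 4060 K

A = 4πr² = 4π × (9.84×10^10)² = 1.22×10^23 m².
From P = σAT⁴, T = (P / σA)^(1/4) = (1.88×10^30 / (5.67×10⁻⁸ × 1.22×10^23))^(1/4).
T = (2.73×10^14)^(1/4) = 4060 K.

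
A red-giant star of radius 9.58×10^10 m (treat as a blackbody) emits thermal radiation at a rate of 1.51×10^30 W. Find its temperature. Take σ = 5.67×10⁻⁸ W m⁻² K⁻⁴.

T ≈ 3900 K

A = 4πr² = 4π × (9.58×10^10)² = 1.15×10^23 m².
From P = σAT⁴, T = (P / σA)^(1/4) = (1.51×10^30 / (5.67×10⁻⁸ × 1.15×10^23))^(1/4).
T = (2.31×10^14)^(1/4) = 3900 K.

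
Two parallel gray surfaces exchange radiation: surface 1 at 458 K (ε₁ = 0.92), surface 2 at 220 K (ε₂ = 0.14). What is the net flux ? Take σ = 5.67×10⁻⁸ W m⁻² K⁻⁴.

q ≈ 327 W/m²

For two large parallel gray plates, q = σ(T₁⁴ − T₂⁴) / (1/ε₁ + 1/ε₂ − 1).
1/ε₁ + 1/ε₂ − 1 = 1/0.92 + 1/0.14 − 1 = 7.230.
T₁⁴ − T₂⁴ = 4.40×10^10 − 2.34×10^9 = 4.17×10^10 K⁴.
q = 5.67×10⁻⁸ × 4.17×10^10 / 7.230 = 327 W/m².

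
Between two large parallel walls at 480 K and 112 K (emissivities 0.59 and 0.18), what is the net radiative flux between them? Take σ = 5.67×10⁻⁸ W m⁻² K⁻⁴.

For two large parallel gray plates, q = σ(T₁⁴ − T₂⁴) / (1/ε₁ + 1/ε₂ − 1).
1/ε₁ + 1/ε₂ − 1 = 1/0.59 + 1/0.18 − 1 = 6.250.
T₁⁴ − T₂⁴ = 5.31×10^10 − 1.57×10^8 = 5.29×10^10 K⁴.
q = 5.67×10⁻⁸ × 5.29×10^10 / 6.250 = 480 W/m².

q ≈ 480 W/m²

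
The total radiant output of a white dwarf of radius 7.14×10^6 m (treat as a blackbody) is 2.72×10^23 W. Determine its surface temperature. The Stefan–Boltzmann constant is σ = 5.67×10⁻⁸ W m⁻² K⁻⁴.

T ≈ 9300 K

A = 4πr² = 4π × (7.14×10^6)² = 6.41×10^14 m².
From P = σAT⁴, T = (P / σA)^(1/4) = (2.72×10^23 / (5.67×10⁻⁸ × 6.41×10^14))^(1/4).
T = (7.49×10^15)^(1/4) = 9300 K.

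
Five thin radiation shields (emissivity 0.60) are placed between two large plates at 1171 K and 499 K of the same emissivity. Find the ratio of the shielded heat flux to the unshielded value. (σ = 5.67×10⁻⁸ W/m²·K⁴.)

With N identical shields there are N+1 = 6 gaps in series, each with the same radiative resistance, so the flux falls to 1/(N+1) of its unshielded value.

ratio ≈ 0.167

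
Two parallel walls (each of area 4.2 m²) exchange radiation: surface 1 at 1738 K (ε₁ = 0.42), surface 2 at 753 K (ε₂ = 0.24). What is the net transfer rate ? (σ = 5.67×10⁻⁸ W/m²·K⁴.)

For two large parallel gray plates, q = σ(T₁⁴ − T₂⁴) / (1/ε₁ + 1/ε₂ − 1).
1/ε₁ + 1/ε₂ − 1 = 1/0.42 + 1/0.24 − 1 = 5.548.
T₁⁴ − T₂⁴ = 9.12×10^12 − 3.21×10^11 = 8.80×10^12 K⁴.
q = 5.67×10⁻⁸ × 8.80×10^12 / 5.548 = 90000 W/m².
Q = q·A = 90000 × 4.2 = 3.78×10^5 W.

Q ≈ 3.78×10^5 W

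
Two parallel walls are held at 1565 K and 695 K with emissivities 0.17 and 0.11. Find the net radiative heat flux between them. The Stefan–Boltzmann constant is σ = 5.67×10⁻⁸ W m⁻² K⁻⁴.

For two large parallel gray plates, q = σ(T₁⁴ − T₂⁴) / (1/ε₁ + 1/ε₂ − 1).
1/ε₁ + 1/ε₂ − 1 = 1/0.17 + 1/0.11 − 1 = 13.97.
T₁⁴ − T₂⁴ = 6.00×10^12 − 2.33×10^11 = 5.77×10^12 K⁴.
q = 5.67×10⁻⁸ × 5.77×10^12 / 13.97 = 23400 W/m².

q ≈ 23400 W/m²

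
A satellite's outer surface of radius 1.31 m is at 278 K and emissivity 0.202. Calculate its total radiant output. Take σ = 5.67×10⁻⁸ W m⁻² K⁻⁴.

P ≈ 1480 W

A = 4πr² = 4π × (1.31)² = 21.6 m².
Stefan–Boltzmann: P = εσAT⁴ = 0.202 × 5.67×10⁻⁸ × 21.6 × (278)⁴ = 0.202 × 5.67×10⁻⁸ × 21.6 × 5.97×10^9.
P = 1480 W.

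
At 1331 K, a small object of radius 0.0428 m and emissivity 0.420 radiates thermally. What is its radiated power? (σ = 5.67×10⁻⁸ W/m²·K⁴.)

P ≈ 1720 W

A = 4πr² = 4π × (0.0428)² = 0.0230 m².
P = εσAT⁴ = 0.420 × 5.67×10⁻⁸ × 0.0230 × (1331)⁴ = 0.420 × 5.67×10⁻⁸ × 0.0230 × 3.14×10^12.
P = 1720 W.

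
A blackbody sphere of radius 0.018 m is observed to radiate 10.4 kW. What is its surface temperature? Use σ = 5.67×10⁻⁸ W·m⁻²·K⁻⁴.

A = 4πr² = 4π × (0.018)² = 4.07×10^-3 m².
From P = σAT⁴, T = (P / σA)^(1/4) = (10400 / (5.67×10⁻⁸ × 4.07×10^-3))^(1/4).
T = (4.51×10^13)^(1/4) = 2590 K.

T ≈ 2590 K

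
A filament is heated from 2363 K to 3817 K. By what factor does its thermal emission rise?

ratio ≈ 6.81

P ∝ T⁴, so the ratio is (3817/2363)⁴ = (1.615)⁴ = 6.81.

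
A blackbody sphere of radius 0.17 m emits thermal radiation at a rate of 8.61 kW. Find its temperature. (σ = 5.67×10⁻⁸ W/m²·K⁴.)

A = 4πr² = 4π × (0.17)² = 0.363 m².
From P = σAT⁴, T = (P / σA)^(1/4) = (8610 / (5.67×10⁻⁸ × 0.363))^(1/4).
T = (4.18×10^11)^(1/4) = 804 K.

T ≈ 804 K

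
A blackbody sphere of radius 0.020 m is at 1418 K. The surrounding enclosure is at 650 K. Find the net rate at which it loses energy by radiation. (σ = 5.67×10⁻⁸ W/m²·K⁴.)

Q ≈ 1100 W

A = 4πr² = 4π × (0.020)² = 5.03×10^-3 m².
Q = σA(T⁴ − T_s⁴). T⁴ − T_s⁴ = (1418)⁴ − (650)⁴ = 4.04×10^12 − 1.79×10^11 = 3.86×10^12 K⁴.
Q = 5.67×10⁻⁸ × 5.03×10^-3 × 3.86×10^12 = 1100 W.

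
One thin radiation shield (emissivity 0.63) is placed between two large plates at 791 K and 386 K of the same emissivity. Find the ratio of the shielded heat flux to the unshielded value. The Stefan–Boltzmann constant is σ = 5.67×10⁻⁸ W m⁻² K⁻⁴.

ratio ≈ 0.500

With N identical shields there are N+1 = 2 gaps in series, each with the same radiative resistance, so the flux falls to 1/(N+1) of its unshielded value.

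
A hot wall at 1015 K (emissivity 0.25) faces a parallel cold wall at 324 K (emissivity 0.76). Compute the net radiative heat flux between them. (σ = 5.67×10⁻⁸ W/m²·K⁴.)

For two large parallel gray plates, q = σ(T₁⁴ − T₂⁴) / (1/ε₁ + 1/ε₂ − 1).
1/ε₁ + 1/ε₂ − 1 = 1/0.25 + 1/0.76 − 1 = 4.316.
T₁⁴ − T₂⁴ = 1.06×10^12 − 1.10×10^10 = 1.05×10^12 K⁴.
q = 5.67×10⁻⁸ × 1.05×10^12 / 4.316 = 13800 W/m².

q ≈ 13800 W/m²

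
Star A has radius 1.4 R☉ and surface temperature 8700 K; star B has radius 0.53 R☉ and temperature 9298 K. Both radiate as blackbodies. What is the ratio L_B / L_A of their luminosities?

L_B/L_A ≈ 0.187

L = 4πR²σT⁴ ∝ R²T⁴, so L_B/L_A = (0.53/1.4)² × (9298/8700)⁴ = 0.143 × 1.30 = 0.187.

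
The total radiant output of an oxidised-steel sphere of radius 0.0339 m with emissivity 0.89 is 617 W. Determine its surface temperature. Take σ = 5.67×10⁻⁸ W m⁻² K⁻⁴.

T ≈ 959 K

A = 4πr² = 4π × (0.0339)² = 0.0144 m².
From P = εσAT⁴, T = (P / εσA)^(1/4) = (617 / (0.89 × 5.67×10⁻⁸ × 0.0144))^(1/4).
T = (8.47×10^11)^(1/4) = 959 K.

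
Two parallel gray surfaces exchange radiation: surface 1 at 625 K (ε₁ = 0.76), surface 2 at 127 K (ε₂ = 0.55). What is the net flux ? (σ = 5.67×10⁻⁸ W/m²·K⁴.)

For two large parallel gray plates, q = σ(T₁⁴ − T₂⁴) / (1/ε₁ + 1/ε₂ − 1).
1/ε₁ + 1/ε₂ − 1 = 1/0.76 + 1/0.55 − 1 = 2.134.
T₁⁴ − T₂⁴ = 1.53×10^11 − 2.60×10^8 = 1.52×10^11 K⁴.
q = 5.67×10⁻⁸ × 1.52×10^11 / 2.134 = 4050 W/m².

q ≈ 4050 W/m²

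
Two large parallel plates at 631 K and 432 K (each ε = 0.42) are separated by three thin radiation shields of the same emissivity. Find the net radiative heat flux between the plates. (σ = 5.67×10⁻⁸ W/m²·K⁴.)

Each of the 4 gaps contributes resistance (2/ε − 1) = 2/0.42 − 1 = 3.762; total = 15.05.
q = σ(T₁⁴ − T₂⁴) / 15.05 = 5.67×10⁻⁸ × 1.24×10^11 / 15.05 = 466 W/m².

q ≈ 466 W/m²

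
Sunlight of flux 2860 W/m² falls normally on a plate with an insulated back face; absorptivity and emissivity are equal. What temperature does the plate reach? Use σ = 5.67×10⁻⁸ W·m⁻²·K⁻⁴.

Absorbed flux αS = emitted flux εσT⁴ (one radiating face); with α = ε, T = (S/σ)^(1/4).
T = (2860 / 5.67×10⁻⁸)^(1/4) = (5.04×10^10)^(1/4).
T = 474 K.

T ≈ 474 K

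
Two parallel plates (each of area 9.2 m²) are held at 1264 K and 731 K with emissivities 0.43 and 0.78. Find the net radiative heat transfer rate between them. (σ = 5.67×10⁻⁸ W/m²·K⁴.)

Q ≈ 4.54×10^5 W

For two large parallel gray plates, q = σ(T₁⁴ − T₂⁴) / (1/ε₁ + 1/ε₂ − 1).
1/ε₁ + 1/ε₂ − 1 = 1/0.43 + 1/0.78 − 1 = 2.608.
T₁⁴ − T₂⁴ = 2.55×10^12 − 2.86×10^11 = 2.27×10^12 K⁴.
q = 5.67×10⁻⁸ × 2.27×10^12 / 2.608 = 49300 W/m².
Q = q·A = 49300 × 9.2 = 4.54×10^5 W.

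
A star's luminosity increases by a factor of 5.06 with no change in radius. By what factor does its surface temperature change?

P ∝ T⁴ ⇒ T ∝ P^(1/4), so T scales by (5.06)^(1/4) = 1.50.

factor ≈ 1.50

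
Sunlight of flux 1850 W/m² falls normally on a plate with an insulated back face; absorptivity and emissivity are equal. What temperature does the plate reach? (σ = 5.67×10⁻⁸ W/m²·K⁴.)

T ≈ 425 K

Absorbed flux αS = emitted flux εσT⁴ (one radiating face); with α = ε, T = (S/σ)^(1/4).
T = (1850 / 5.67×10⁻⁸)^(1/4) = (3.26×10^10)^(1/4).
T = 425 K.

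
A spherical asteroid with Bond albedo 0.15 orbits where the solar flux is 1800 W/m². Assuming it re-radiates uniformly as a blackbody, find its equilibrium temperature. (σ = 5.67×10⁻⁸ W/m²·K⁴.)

Power absorbed = (1−a)S·πR²; power emitted = 4πR²σT⁴. Equating and cancelling πR²:
T = ((1−a)S / 4σ)^(1/4) = (1530 / (4 × 5.67×10⁻⁸))^(1/4) = (6.75×10^9)^(1/4).
T = 287 K.

T ≈ 287 K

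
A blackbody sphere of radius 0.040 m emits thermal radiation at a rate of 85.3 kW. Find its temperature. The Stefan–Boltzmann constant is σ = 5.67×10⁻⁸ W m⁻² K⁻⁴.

T ≈ 2940 K

A = 4πr² = 4π × (0.040)² = 0.0201 m².
From P = σAT⁴, T = (P / σA)^(1/4) = (85300 / (5.67×10⁻⁸ × 0.0201))^(1/4).
T = (7.48×10^13)^(1/4) = 2940 K.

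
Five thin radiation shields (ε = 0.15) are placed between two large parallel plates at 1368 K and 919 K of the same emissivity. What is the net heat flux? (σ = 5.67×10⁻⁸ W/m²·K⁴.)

q ≈ 2140 W/m²

Each of the 6 gaps contributes resistance (2/ε − 1) = 2/0.15 − 1 = 12.33; total = 74.00.
q = σ(T₁⁴ − T₂⁴) / 74.00 = 5.67×10⁻⁸ × 2.79×10^12 / 74.00 = 2140 W/m².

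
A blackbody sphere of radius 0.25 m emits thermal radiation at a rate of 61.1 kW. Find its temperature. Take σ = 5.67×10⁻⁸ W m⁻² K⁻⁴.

A = 4πr² = 4π × (0.25)² = 0.785 m².
From P = σAT⁴, T = (P / σA)^(1/4) = (61100 / (5.67×10⁻⁸ × 0.785))^(1/4).
T = (1.37×10^12)^(1/4) = 1080 K.

T ≈ 1080 K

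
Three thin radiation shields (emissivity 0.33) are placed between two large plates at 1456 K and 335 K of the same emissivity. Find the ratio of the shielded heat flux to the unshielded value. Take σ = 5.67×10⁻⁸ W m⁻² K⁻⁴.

ratio ≈ 0.250

With N identical shields there are N+1 = 4 gaps in series, each with the same radiative resistance, so the flux falls to 1/(N+1) of its unshielded value.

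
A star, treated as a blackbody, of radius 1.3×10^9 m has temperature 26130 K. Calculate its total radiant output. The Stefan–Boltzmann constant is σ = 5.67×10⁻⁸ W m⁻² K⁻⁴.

P ≈ 5.61×10^29 W

A = 4πr² = 4π × (1.3×10^9)² = 2.12×10^19 m².
P = σAT⁴ = 5.67×10⁻⁸ × 2.12×10^19 × (26130)⁴ = 5.67×10⁻⁸ × 2.12×10^19 × 4.66×10^17.
P = 5.61×10^29 W.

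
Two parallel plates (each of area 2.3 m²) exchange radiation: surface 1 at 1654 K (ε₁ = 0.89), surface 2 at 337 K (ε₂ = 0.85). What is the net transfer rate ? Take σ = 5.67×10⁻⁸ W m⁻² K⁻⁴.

Q ≈ 7.49×10^5 W

For two large parallel gray plates, q = σ(T₁⁴ − T₂⁴) / (1/ε₁ + 1/ε₂ − 1).
1/ε₁ + 1/ε₂ − 1 = 1/0.89 + 1/0.85 − 1 = 1.300.
T₁⁴ − T₂⁴ = 7.48×10^12 − 1.29×10^10 = 7.47×10^12 K⁴.
q = 5.67×10⁻⁸ × 7.47×10^12 / 1.300 = 3.26×10^5 W/m².
Q = q·A = 3.26×10^5 × 2.3 = 7.49×10^5 W.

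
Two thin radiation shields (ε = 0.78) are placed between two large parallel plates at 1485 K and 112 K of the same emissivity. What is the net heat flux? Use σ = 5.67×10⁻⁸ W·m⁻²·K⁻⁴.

q ≈ 58800 W/m²

Each of the 3 gaps contributes resistance (2/ε − 1) = 2/0.78 − 1 = 1.564; total = 4.692.
q = σ(T₁⁴ − T₂⁴) / 4.692 = 5.67×10⁻⁸ × 4.86×10^12 / 4.692 = 58800 W/m².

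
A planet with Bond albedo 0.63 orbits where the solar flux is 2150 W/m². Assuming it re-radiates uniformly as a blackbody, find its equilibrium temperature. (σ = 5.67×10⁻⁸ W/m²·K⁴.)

T ≈ 243 K

Power absorbed = (1−a)S·πR²; power emitted = 4πR²σT⁴. Equating and cancelling πR²:
T = ((1−a)S / 4σ)^(1/4) = (796 / (4 × 5.67×10⁻⁸))^(1/4) = (3.51×10^9)^(1/4).
T = 243 K.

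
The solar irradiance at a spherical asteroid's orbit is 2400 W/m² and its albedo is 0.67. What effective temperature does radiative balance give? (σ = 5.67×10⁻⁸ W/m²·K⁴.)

Power absorbed = (1−a)S·πR²; power emitted = 4πR²σT⁴. Equating and cancelling πR²:
T = ((1−a)S / 4σ)^(1/4) = (792 / (4 × 5.67×10⁻⁸))^(1/4) = (3.49×10^9)^(1/4).
T = 243 K.

T ≈ 243 K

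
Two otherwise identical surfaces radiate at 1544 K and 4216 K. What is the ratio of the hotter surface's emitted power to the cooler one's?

ratio ≈ 55.6

P ∝ T⁴, so the ratio is (4216/1544)⁴ = (2.731)⁴ = 55.6.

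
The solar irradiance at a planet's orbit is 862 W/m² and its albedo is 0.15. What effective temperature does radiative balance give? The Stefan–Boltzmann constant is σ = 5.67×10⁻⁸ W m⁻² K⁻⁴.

Power absorbed = (1−a)S·πR²; power emitted = 4πR²σT⁴. Equating and cancelling πR²:
T = ((1−a)S / 4σ)^(1/4) = (733 / (4 × 5.67×10⁻⁸))^(1/4) = (3.23×10^9)^(1/4).
T = 238 K.

T ≈ 238 K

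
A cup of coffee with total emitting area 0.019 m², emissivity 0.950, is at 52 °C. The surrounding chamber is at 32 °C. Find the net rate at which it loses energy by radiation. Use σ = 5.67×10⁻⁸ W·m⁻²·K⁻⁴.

Convert: 52 °C = 325 K; 32 °C = 305 K.
Q = εσA(T⁴ − T_s⁴). T⁴ − T_s⁴ = (325)⁴ − (305)⁴ = 1.12×10^10 − 8.65×10^9 = 2.50×10^9 K⁴.
Q = 0.950 × 5.67×10⁻⁸ × 0.0190 × 2.50×10^9 = 2.56 W.

Q ≈ 2.56 W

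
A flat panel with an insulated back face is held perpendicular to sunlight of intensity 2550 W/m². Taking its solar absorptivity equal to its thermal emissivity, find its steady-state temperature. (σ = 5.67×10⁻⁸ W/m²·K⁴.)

T ≈ 461 K

Absorbed flux αS = emitted flux εσT⁴ (one radiating face); with α = ε, T = (S/σ)^(1/4).
T = (2550 / 5.67×10⁻⁸)^(1/4) = (4.50×10^10)^(1/4).
T = 461 K.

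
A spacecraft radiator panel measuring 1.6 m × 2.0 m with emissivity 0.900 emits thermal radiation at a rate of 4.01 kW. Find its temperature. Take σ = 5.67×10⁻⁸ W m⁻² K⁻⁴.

A = 1.6 × 2.0 = 3.20 m².
From P = εσAT⁴, T = (P / εσA)^(1/4) = (4010 / (0.900 × 5.67×10⁻⁸ × 3.20))^(1/4).
T = (2.46×10^10)^(1/4) = 396 K.

T ≈ 396 K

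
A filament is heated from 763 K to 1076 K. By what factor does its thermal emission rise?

P ∝ T⁴, so the ratio is (1076/763)⁴ = (1.410)⁴ = 3.96.

ratio ≈ 3.96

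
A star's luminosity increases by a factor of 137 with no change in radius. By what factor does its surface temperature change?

factor ≈ 3.42

P ∝ T⁴ ⇒ T ∝ P^(1/4), so T scales by (137)^(1/4) = 3.42.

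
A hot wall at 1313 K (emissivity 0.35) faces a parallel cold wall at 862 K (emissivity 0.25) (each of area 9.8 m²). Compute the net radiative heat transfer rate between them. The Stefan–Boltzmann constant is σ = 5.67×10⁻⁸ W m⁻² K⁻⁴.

For two large parallel gray plates, q = σ(T₁⁴ − T₂⁴) / (1/ε₁ + 1/ε₂ − 1).
1/ε₁ + 1/ε₂ − 1 = 1/0.35 + 1/0.25 − 1 = 5.857.
T₁⁴ − T₂⁴ = 2.97×10^12 − 5.52×10^11 = 2.42×10^12 K⁴.
q = 5.67×10⁻⁸ × 2.42×10^12 / 5.857 = 23400 W/m².
Q = q·A = 23400 × 9.8 = 2.30×10^5 W.

Q ≈ 2.30×10^5 W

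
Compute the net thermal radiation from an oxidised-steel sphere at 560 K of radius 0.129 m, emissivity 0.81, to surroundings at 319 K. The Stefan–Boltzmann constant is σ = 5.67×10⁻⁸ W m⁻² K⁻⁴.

Q ≈ 845 W

A = 4πr² = 4π × (0.129)² = 0.209 m².
Q = εσA(T⁴ − T_s⁴). T⁴ − T_s⁴ = (560)⁴ − (319)⁴ = 9.83×10^10 − 1.04×10^10 = 8.80×10^10 K⁴.
Q = 0.81 × 5.67×10⁻⁸ × 0.209 × 8.80×10^10 = 845 W.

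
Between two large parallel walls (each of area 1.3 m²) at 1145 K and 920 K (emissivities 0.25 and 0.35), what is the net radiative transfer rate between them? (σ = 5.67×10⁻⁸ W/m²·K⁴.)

Q ≈ 12600 W

For two large parallel gray plates, q = σ(T₁⁴ − T₂⁴) / (1/ε₁ + 1/ε₂ − 1).
1/ε₁ + 1/ε₂ − 1 = 1/0.25 + 1/0.35 − 1 = 5.857.
T₁⁴ − T₂⁴ = 1.72×10^12 − 7.16×10^11 = 1.00×10^12 K⁴.
q = 5.67×10⁻⁸ × 1.00×10^12 / 5.857 = 9700 W/m².
Q = q·A = 9700 × 1.3 = 12600 W.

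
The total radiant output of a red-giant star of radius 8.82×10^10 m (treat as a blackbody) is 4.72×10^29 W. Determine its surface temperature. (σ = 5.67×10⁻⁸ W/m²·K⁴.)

A = 4πr² = 4π × (8.82×10^10)² = 9.78×10^22 m².
From P = σAT⁴, T = (P / σA)^(1/4) = (4.72×10^29 / (5.67×10⁻⁸ × 9.78×10^22))^(1/4).
T = (8.52×10^13)^(1/4) = 3040 K.

T ≈ 3040 K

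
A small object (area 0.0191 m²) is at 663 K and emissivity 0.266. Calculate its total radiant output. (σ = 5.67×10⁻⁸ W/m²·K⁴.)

P ≈ 55.7 W

Stefan–Boltzmann: P = εσAT⁴ = 0.266 × 5.67×10⁻⁸ × 0.0191 × (663)⁴ = 0.266 × 5.67×10⁻⁸ × 0.0191 × 1.93×10^11.
P = 55.7 W.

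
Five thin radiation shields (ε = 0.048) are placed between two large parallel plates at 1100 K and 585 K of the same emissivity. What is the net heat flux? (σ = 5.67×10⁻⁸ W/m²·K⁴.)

q ≈ 313 W/m²

Each of the 6 gaps contributes resistance (2/ε − 1) = 2/0.048 − 1 = 40.67; total = 244.0.
q = σ(T₁⁴ − T₂⁴) / 244.0 = 5.67×10⁻⁸ × 1.35×10^12 / 244.0 = 313 W/m².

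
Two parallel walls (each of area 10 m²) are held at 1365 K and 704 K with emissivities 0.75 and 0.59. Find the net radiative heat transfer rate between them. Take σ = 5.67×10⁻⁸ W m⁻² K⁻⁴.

Q ≈ 9.02×10^5 W

For two large parallel gray plates, q = σ(T₁⁴ − T₂⁴) / (1/ε₁ + 1/ε₂ − 1).
1/ε₁ + 1/ε₂ − 1 = 1/0.75 + 1/0.59 − 1 = 2.028.
T₁⁴ − T₂⁴ = 3.47×10^12 − 2.46×10^11 = 3.23×10^12 K⁴.
q = 5.67×10⁻⁸ × 3.23×10^12 / 2.028 = 90200 W/m².
Q = q·A = 90200 × 10 = 9.02×10^5 W.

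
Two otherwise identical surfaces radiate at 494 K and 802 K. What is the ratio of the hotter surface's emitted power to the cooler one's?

ratio ≈ 6.95

P ∝ T⁴, so the ratio is (802/494)⁴ = (1.623)⁴ = 6.95.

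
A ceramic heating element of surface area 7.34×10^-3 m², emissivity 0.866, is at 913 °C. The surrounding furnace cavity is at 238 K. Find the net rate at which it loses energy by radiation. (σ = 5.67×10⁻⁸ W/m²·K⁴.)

Q ≈ 712 W

Convert: 913 °C = 1186 K.
Q = εσA(T⁴ − T_s⁴). T⁴ − T_s⁴ = (1186)⁴ − (238)⁴ = 1.98×10^12 − 3.21×10^9 = 1.98×10^12 K⁴.
Q = 0.866 × 5.67×10⁻⁸ × 7.34×10^-3 × 1.98×10^12 = 712 W.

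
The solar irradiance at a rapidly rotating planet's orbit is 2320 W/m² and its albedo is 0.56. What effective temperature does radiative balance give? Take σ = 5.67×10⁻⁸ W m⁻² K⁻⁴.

T ≈ 259 K

Power absorbed = (1−a)S·πR²; power emitted = 4πR²σT⁴. Equating and cancelling πR²:
T = ((1−a)S / 4σ)^(1/4) = (1020 / (4 × 5.67×10⁻⁸))^(1/4) = (4.50×10^9)^(1/4).
T = 259 K.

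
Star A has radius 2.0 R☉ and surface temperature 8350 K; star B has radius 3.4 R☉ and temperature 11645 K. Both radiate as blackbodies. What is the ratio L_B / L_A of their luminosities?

L_B/L_A ≈ 10.9

L = 4πR²σT⁴ ∝ R²T⁴, so L_B/L_A = (3.4/2.0)² × (11645/8350)⁴ = 2.89 × 3.78 = 10.9.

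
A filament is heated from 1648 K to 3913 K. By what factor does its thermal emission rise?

ratio ≈ 31.8

P ∝ T⁴, so the ratio is (3913/1648)⁴ = (2.374)⁴ = 31.8.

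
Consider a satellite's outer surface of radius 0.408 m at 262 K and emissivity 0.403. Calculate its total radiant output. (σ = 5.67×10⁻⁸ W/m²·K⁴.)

P ≈ 225 W

A = 4πr² = 4π × (0.408)² = 2.09 m².
Stefan–Boltzmann: P = εσAT⁴ = 0.403 × 5.67×10⁻⁸ × 2.09 × (262)⁴ = 0.403 × 5.67×10⁻⁸ × 2.09 × 4.71×10^9.
P = 225 W.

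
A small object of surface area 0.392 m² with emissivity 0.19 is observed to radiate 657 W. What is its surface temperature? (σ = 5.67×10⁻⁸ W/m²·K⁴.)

T ≈ 628 K

From P = εσAT⁴, T = (P / εσA)^(1/4) = (657 / (0.19 × 5.67×10⁻⁸ × 0.392))^(1/4).
T = (1.56×10^11)^(1/4) = 628 K.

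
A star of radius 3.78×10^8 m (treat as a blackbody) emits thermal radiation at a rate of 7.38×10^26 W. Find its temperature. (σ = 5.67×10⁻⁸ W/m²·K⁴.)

T ≈ 9230 K

A = 4πr² = 4π × (3.78×10^8)² = 1.80×10^18 m².
From P = σAT⁴, T = (P / σA)^(1/4) = (7.38×10^26 / (5.67×10⁻⁸ × 1.80×10^18))^(1/4).
T = (7.25×10^15)^(1/4) = 9230 K.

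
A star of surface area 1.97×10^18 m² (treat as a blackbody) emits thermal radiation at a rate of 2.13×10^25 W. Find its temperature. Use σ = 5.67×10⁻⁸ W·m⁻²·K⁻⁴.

T ≈ 3720 K

From P = σAT⁴, T = (P / σA)^(1/4) = (2.13×10^25 / (5.67×10⁻⁸ × 1.97×10^18))^(1/4).
T = (1.91×10^14)^(1/4) = 3720 K.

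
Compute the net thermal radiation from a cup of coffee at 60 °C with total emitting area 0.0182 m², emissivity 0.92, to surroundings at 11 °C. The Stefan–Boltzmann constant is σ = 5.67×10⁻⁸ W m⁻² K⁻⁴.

Q ≈ 5.50 W

Convert: 60 °C = 333 K; 11 °C = 284 K.
Q = εσA(T⁴ − T_s⁴). T⁴ − T_s⁴ = (333)⁴ − (284)⁴ = 1.23×10^10 − 6.51×10^9 = 5.79×10^9 K⁴.
Q = 0.92 × 5.67×10⁻⁸ × 0.0182 × 5.79×10^9 = 5.50 W.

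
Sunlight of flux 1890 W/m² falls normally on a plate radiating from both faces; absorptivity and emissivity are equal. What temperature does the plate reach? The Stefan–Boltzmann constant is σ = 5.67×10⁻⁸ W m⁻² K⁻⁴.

Absorbed flux αS = emitted flux 2εσT⁴ per unit area; with α = ε this gives T = (S/2σ)^(1/4).
T = (1890 / (2 × 5.67×10⁻⁸))^(1/4) = (1.67×10^10)^(1/4).
T = 359 K.

T ≈ 359 K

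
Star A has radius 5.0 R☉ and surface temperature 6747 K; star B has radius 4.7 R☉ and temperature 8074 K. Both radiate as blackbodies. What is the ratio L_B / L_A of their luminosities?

L = 4πR²σT⁴ ∝ R²T⁴, so L_B/L_A = (4.7/5.0)² × (8074/6747)⁴ = 0.884 × 2.05 = 1.81.

L_B/L_A ≈ 1.81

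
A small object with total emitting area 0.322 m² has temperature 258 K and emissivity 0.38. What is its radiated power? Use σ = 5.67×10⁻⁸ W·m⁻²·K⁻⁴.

P = εσAT⁴ = 0.38 × 5.67×10⁻⁸ × 0.322 × (258)⁴ = 0.38 × 5.67×10⁻⁸ × 0.322 × 4.43×10^9.
P = 30.7 W.

P ≈ 30.7 W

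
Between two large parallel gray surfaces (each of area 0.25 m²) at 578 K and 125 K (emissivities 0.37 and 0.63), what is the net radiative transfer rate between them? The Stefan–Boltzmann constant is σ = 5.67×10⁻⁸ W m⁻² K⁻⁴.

Q ≈ 480 W

For two large parallel gray plates, q = σ(T₁⁴ − T₂⁴) / (1/ε₁ + 1/ε₂ − 1).
1/ε₁ + 1/ε₂ − 1 = 1/0.37 + 1/0.63 − 1 = 3.290.
T₁⁴ − T₂⁴ = 1.12×10^11 − 2.44×10^8 = 1.11×10^11 K⁴.
q = 5.67×10⁻⁸ × 1.11×10^11 / 3.290 = 1920 W/m².
Q = q·A = 1920 × 0.25 = 480 W.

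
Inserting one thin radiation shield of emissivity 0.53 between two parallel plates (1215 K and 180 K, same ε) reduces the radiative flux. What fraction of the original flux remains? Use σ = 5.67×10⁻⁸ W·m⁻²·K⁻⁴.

ratio ≈ 0.500

With N identical shields there are N+1 = 2 gaps in series, each with the same radiative resistance, so the flux falls to 1/(N+1) of its unshielded value.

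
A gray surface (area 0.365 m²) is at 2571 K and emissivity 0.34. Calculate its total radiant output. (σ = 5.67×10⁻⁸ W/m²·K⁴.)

P ≈ 3.07×10^5 W

Stefan–Boltzmann: P = εσAT⁴ = 0.34 × 5.67×10⁻⁸ × 0.365 × (2571)⁴ = 0.34 × 5.67×10⁻⁸ × 0.365 × 4.37×10^13.
P = 3.07×10^5 W.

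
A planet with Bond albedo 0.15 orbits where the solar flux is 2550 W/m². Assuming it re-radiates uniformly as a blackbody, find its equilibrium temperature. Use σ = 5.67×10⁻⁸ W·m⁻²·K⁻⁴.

T ≈ 313 K

Power absorbed = (1−a)S·πR²; power emitted = 4πR²σT⁴. Equating and cancelling πR²:
T = ((1−a)S / 4σ)^(1/4) = (2170 / (4 × 5.67×10⁻⁸))^(1/4) = (9.56×10^9)^(1/4).
T = 313 K.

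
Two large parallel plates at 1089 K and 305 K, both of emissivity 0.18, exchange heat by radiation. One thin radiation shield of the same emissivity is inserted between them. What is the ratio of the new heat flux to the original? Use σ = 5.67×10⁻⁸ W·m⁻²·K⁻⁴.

ratio ≈ 0.500

With N identical shields there are N+1 = 2 gaps in series, each with the same radiative resistance, so the flux falls to 1/(N+1) of its unshielded value.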